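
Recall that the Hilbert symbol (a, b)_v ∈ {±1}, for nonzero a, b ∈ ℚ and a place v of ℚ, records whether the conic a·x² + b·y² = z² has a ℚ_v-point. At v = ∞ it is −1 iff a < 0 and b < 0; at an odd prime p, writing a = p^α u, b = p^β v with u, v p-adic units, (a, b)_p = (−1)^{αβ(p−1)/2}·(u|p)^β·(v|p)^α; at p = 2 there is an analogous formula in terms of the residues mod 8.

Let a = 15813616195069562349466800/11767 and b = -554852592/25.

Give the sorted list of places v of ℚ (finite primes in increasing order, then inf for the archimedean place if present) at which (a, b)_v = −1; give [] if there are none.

[29, 37]

(a, b) ≡ (7780101, -428127) mod (ℚ^×)²; places V = {2, 3, 5, 7, 11, 17, 19, 29, 31, 37, 41, ∞}.
(a,b)_7: α=-1, u≡2; β=1, v≡3 (mod 7); (2|7)=+1, (3|7)=-1; sign (−1)^1·+1^1·-1^-1 = +1.
(a,b)_17: α=1, u≡13; β=0, v≡9 (mod 17); (13|17)=+1, (9|17)=+1; sign (−1)^0·+1^0·+1^1 = +1.
(a,b)_∞: sgn(7780101)=+, sgn(-428127)=−, so +1.
(a,b)_19: α=3, u≡12; β=1, v≡7 (mod 19); (12|19)=-1, (7|19)=+1; sign (−1)^1·-1^1·+1^3 = +1.
(a,b)_37: α=3, u≡5; β=1, v≡30 (mod 37); (5|37)=-1, (30|37)=+1; sign (−1)^0·-1^1·+1^3 = -1.
(a,b)_5: α=2, u≡1; β=-2, v≡3 (mod 5); (1|5)=+1, (3|5)=-1; sign (−1)^0·+1^-2·-1^2 = +1.
(a,b)_3: α=1, u≡2; β=5, v≡1 (mod 3); (2|3)=-1, (1|3)=+1; sign (−1)^1·-1^5·+1^1 = +1.
(a,b)_31: α=1, u≡26; β=0, v≡14 (mod 31); (26|31)=-1, (14|31)=+1; sign (−1)^0·-1^0·+1^1 = +1.
(a,b)_11: α=2, u≡6; β=0, v≡1 (mod 11); (6|11)=-1, (1|11)=+1; sign (−1)^0·-1^0·+1^2 = +1.
(a,b)_2: α=4, β=4; u≡5, v≡1 (mod 8); ε(u)ε(v)=0·0, αω(v)=4·0, βω(u)=4·1; sum ≡ 0  ⇒  +1.
(a,b)_41: α=-2, u≡23; β=0, v≡36 (mod 41); (23|41)=+1, (36|41)=+1; sign (−1)^0·+1^0·+1^-2 = +1.
(a,b)_29: α=6, u≡10; β=1, v≡10 (mod 29); (10|29)=-1, (10|29)=-1; sign (−1)^0·-1^1·-1^6 = -1.
(7780101, -428127 / ℚ) ramifies at {29, 37}: a division algebra.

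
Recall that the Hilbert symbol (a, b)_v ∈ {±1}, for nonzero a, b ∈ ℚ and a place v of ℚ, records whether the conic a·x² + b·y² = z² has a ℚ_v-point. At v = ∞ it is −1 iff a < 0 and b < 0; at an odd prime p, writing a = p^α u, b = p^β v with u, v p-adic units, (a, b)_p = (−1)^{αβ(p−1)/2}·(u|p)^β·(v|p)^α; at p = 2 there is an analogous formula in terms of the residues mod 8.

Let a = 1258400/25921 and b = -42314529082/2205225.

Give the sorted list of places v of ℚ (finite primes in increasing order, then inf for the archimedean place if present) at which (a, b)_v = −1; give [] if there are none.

Mod squares: a ≡ 26, b ≡ -4522. Check v ∈ {∞, 2, 3, 5, 7, 11, 13, 17, 19, 23}.
v=5: a=5^2·(≡1), b=5^-2·(≡2) mod 5; (1|5)=+1, (2|5)=-1; (−1)^{2·-2·2}·(+1)^-2·(-1)^2 = +1.
v=∞: 26 > 0 and -4522 < 0  ⇒  (a,b)_∞ = +1.
v=11: a=11^2·(≡1), b=11^-2·(≡6) mod 11; (1|11)=+1, (6|11)=-1; (−1)^{2·-2·5}·(+1)^-2·(-1)^2 = +1.
v=19: a=19^0·(≡6), b=19^3·(≡5) mod 19; (6|19)=+1, (5|19)=+1; (−1)^{0·3·9}·(+1)^3·(+1)^0 = +1.
v=3: a=3^0·(≡2), b=3^-6·(≡2) mod 3; (2|3)=-1, (2|3)=-1; (−1)^{0·-6·1}·(-1)^-6·(-1)^0 = +1.
v=17: a=17^0·(≡2), b=17^1·(≡3) mod 17; (2|17)=+1, (3|17)=-1; (−1)^{0·1·8}·(+1)^1·(-1)^0 = +1.
v=2: v_2(a)=5, v_2(b)=1; units ≡ 5, 3 (mod 8); ε·ε+αω+βω = 0·1+5·1+1·1 ≡ 0  ⇒  (a,b)_2 = +1.
v=23: a=23^-2·(≡8), b=23^2·(≡8) mod 23; (8|23)=+1, (8|23)=+1; (−1)^{-2·2·11}·(+1)^2·(+1)^-2 = +1.
v=7: a=7^-2·(≡6), b=7^3·(≡3) mod 7; (6|7)=-1, (3|7)=-1; (−1)^{-2·3·3}·(-1)^3·(-1)^-2 = -1.
v=13: a=13^1·(≡11), b=13^0·(≡5) mod 13; (11|13)=-1, (5|13)=-1; (−1)^{1·0·6}·(-1)^0·(-1)^1 = -1.
|Ram(26, -4522)| = 2, even; anisotropic at {7, 13}.

[7, 13]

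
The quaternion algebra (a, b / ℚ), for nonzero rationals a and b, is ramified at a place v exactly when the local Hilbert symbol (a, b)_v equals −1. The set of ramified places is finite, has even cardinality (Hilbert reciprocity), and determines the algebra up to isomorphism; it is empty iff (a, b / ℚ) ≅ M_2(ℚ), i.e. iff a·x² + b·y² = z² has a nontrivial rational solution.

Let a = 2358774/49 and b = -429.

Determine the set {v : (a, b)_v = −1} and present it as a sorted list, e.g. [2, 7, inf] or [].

[11, 13]

(a, b) ≡ (6, -429) mod (ℚ^×)²; places V = {2, 3, 7, 11, 13, 19, ∞}.
(a,b)_19: α=2, u≡5; β=0, v≡8 (mod 19); (5|19)=+1, (8|19)=-1; sign (−1)^0·+1^0·-1^2 = +1.
(a,b)_11: α=2, u≡7; β=1, v≡5 (mod 11); (7|11)=-1, (5|11)=+1; sign (−1)^0·-1^1·+1^2 = -1.
(a,b)_13: α=0, u≡8; β=1, v≡6 (mod 13); (8|13)=-1, (6|13)=-1; sign (−1)^0·-1^1·-1^0 = -1.
(a,b)_2: α=1, β=0; u≡3, v≡3 (mod 8); ε(u)ε(v)=1·1, αω(v)=1·1, βω(u)=0·1; sum ≡ 0  ⇒  +1.
(a,b)_7: α=-2, u≡5; β=0, v≡5 (mod 7); (5|7)=-1, (5|7)=-1; sign (−1)^0·-1^0·-1^-2 = +1.
(a,b)_3: α=3, u≡2; β=1, v≡1 (mod 3); (2|3)=-1, (1|3)=+1; sign (−1)^1·-1^1·+1^3 = +1.
(a,b)_∞: sgn(6)=+, sgn(-429)=−, so +1.
(6, -429 / ℚ) ramifies at {11, 13}: a division algebra.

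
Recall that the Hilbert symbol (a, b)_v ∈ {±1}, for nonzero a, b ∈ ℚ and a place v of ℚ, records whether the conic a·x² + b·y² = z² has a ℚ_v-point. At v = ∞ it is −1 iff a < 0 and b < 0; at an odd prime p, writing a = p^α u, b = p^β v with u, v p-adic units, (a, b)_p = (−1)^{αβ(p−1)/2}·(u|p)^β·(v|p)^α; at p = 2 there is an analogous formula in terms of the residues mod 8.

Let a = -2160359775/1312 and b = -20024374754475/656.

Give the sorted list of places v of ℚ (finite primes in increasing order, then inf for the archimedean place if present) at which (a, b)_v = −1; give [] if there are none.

Mod squares: a ≡ -327918, b ≡ -1581411. Check v ∈ {∞, 2, 3, 5, 7, 13, 23, 31, 41, 43}.
v=41: a=41^-1·(≡22), b=41^-1·(≡9) mod 41; (22|41)=-1, (9|41)=+1; (−1)^{-1·-1·20}·(-1)^-1·(+1)^-1 = -1.
v=5: a=5^2·(≡2), b=5^2·(≡1) mod 5; (2|5)=-1, (1|5)=+1; (−1)^{2·2·2}·(-1)^2·(+1)^2 = +1.
v=∞: -327918 < 0 and -1581411 < 0  ⇒  (a,b)_∞ = -1.
v=43: a=43^1·(≡34), b=43^1·(≡41) mod 43; (34|43)=-1, (41|43)=+1; (−1)^{1·1·21}·(-1)^1·(+1)^1 = +1.
v=3: a=3^3·(≡2), b=3^3·(≡2) mod 3; (2|3)=-1, (2|3)=-1; (−1)^{3·3·1}·(-1)^3·(-1)^3 = -1.
v=23: a=23^0·(≡3), b=23^1·(≡3) mod 23; (3|23)=+1, (3|23)=+1; (−1)^{0·1·11}·(+1)^1·(+1)^0 = +1.
v=31: a=31^1·(≡6), b=31^2·(≡23) mod 31; (6|31)=-1, (23|31)=-1; (−1)^{1·2·15}·(-1)^2·(-1)^1 = -1.
v=2: v_2(a)=-5, v_2(b)=-4; units ≡ 1, 5 (mod 8); ε·ε+αω+βω = 0·0+-5·1+-4·0 ≡ 1  ⇒  (a,b)_2 = -1.
v=7: a=7^4·(≡4), b=7^4·(≡1) mod 7; (4|7)=+1, (1|7)=+1; (−1)^{4·4·3}·(+1)^4·(+1)^4 = +1.
v=13: a=13^0·(≡2), b=13^1·(≡5) mod 13; (2|13)=-1, (5|13)=-1; (−1)^{0·1·6}·(-1)^1·(-1)^0 = -1.
(-327918, -1581411 / ℚ) ramifies at {2, 3, 13, 31, 41, ∞}: a division algebra.

[2, 3, 13, 31, 41, inf]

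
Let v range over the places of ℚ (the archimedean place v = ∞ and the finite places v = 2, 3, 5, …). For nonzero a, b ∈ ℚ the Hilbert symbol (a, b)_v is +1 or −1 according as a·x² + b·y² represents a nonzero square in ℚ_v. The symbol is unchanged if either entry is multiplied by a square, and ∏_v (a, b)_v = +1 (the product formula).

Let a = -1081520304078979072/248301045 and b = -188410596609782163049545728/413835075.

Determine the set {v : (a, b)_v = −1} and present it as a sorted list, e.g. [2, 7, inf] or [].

[11, inf]

Mod squares: a ≡ -110, b ≡ -23199. Check v ∈ {∞, 2, 3, 5, 7, 11, 19, 29, 37}.
v=5: a=5^-1·(≡2), b=5^-2·(≡4) mod 5; (2|5)=-1, (4|5)=+1; (−1)^{-1·-2·2}·(-1)^-2·(+1)^-1 = +1.
v=7: a=7^2·(≡4), b=7^2·(≡3) mod 7; (4|7)=+1, (3|7)=-1; (−1)^{2·2·3}·(+1)^2·(-1)^2 = +1.
v=11: a=11^3·(≡9), b=11^5·(≡9) mod 11; (9|11)=+1, (9|11)=+1; (−1)^{3·5·5}·(+1)^5·(+1)^3 = -1.
v=2: v_2(a)=25, v_2(b)=36; units ≡ 1, 1 (mod 8); ε·ε+αω+βω = 0·0+25·0+36·0 ≡ 0  ⇒  (a,b)_2 = +1.
v=3: a=3^-10·(≡1), b=3^-9·(≡1) mod 3; (1|3)=+1, (1|3)=+1; (−1)^{-10·-9·1}·(+1)^-9·(+1)^-10 = +1.
v=∞: -110 < 0 and -23199 < 0  ⇒  (a,b)_∞ = -1.
v=19: a=19^2·(≡17), b=19^3·(≡12) mod 19; (17|19)=+1, (12|19)=-1; (−1)^{2·3·9}·(+1)^3·(-1)^2 = +1.
v=37: a=37^2·(≡30), b=37^3·(≡23) mod 37; (30|37)=+1, (23|37)=-1; (−1)^{2·3·18}·(+1)^3·(-1)^2 = +1.
v=29: a=29^-2·(≡6), b=29^-2·(≡6) mod 29; (6|29)=+1, (6|29)=+1; (−1)^{-2·-2·14}·(+1)^-2·(+1)^-2 = +1.
(-110, -23199 / ℚ) ramifies at {11, ∞}: a division algebra.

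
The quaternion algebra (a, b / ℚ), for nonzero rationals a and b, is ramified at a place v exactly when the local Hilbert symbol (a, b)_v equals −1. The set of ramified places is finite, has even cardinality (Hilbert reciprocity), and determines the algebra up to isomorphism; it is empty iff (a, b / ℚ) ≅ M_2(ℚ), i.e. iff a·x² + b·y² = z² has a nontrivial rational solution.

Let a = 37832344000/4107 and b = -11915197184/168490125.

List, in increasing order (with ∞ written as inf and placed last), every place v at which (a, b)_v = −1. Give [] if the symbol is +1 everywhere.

(a, b) ≡ (4845, -55) mod (ℚ^×)²; places V = {2, 3, 5, 11, 17, 19, 37, 43, ∞}.
(a,b)_3: α=-1, u≡1; β=-6, v≡2 (mod 3); (1|3)=+1, (2|3)=-1; sign (−1)^0·+1^-6·-1^-1 = -1.
(a,b)_19: α=1, u≡18; β=0, v≡15 (mod 19); (18|19)=-1, (15|19)=-1; sign (−1)^0·-1^0·-1^1 = -1.
(a,b)_37: α=-2, u≡22; β=0, v≡35 (mod 37); (22|37)=-1, (35|37)=-1; sign (−1)^0·-1^0·-1^-2 = +1.
(a,b)_11: α=4, u≡3; β=5, v≡2 (mod 11); (3|11)=+1, (2|11)=-1; sign (−1)^0·+1^5·-1^4 = +1.
(a,b)_43: α=0, u≡42; β=-2, v≡38 (mod 43); (42|43)=-1, (38|43)=+1; sign (−1)^0·-1^-2·+1^0 = +1.
(a,b)_5: α=3, u≡1; β=-3, v≡1 (mod 5); (1|5)=+1, (1|5)=+1; sign (−1)^0·+1^-3·+1^3 = +1.
(a,b)_17: α=1, u≡8; β=2, v≡9 (mod 17); (8|17)=+1, (9|17)=+1; sign (−1)^0·+1^2·+1^1 = +1.
(a,b)_2: α=6, β=8; u≡5, v≡1 (mod 8); ε(u)ε(v)=0·0, αω(v)=6·0, βω(u)=8·1; sum ≡ 0  ⇒  +1.
(a,b)_∞: sgn(4845)=+, sgn(-55)=−, so +1.
|Ram(4845, -55)| = 2, even; anisotropic at {3, 19}.

[3, 19]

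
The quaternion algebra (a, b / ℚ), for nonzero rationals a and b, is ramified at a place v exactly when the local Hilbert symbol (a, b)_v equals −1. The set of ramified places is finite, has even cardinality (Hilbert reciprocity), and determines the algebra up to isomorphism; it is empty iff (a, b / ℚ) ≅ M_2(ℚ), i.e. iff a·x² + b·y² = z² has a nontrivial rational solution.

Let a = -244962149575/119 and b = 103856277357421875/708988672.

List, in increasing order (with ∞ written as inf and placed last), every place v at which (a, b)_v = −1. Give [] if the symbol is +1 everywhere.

[5, 7, 13, 17, 29, 41]

(a, b) ≡ (-57020873, 124845) mod (ℚ^×)²; places V = {2, 3, 5, 7, 11, 13, 17, 29, 31, 37, 41, ∞}.
(a,b)_11: α=2, u≡9; β=2, v≡7 (mod 11); (9|11)=+1, (7|11)=-1; sign (−1)^0·+1^2·-1^2 = +1.
(a,b)_5: α=2, u≡3; β=9, v≡1 (mod 5); (3|5)=-1, (1|5)=+1; sign (−1)^0·-1^9·+1^2 = -1.
(a,b)_41: α=1, u≡39; β=1, v≡6 (mod 41); (39|41)=+1, (6|41)=-1; sign (−1)^0·+1^1·-1^1 = -1.
(a,b)_17: α=-1, u≡9; β=-2, v≡5 (mod 17); (9|17)=+1, (5|17)=-1; sign (−1)^0·+1^-2·-1^-1 = -1.
(a,b)_37: α=0, u≡27; β=-2, v≡34 (mod 37); (27|37)=+1, (34|37)=+1; sign (−1)^0·+1^-2·+1^0 = +1.
(a,b)_13: α=3, u≡8; β=2, v≡11 (mod 13); (8|13)=-1, (11|13)=-1; sign (−1)^0·-1^2·-1^3 = -1.
(a,b)_∞: sgn(-57020873)=−, sgn(124845)=+, so +1.
(a,b)_31: α=1, u≡9; β=0, v≡2 (mod 31); (9|31)=+1, (2|31)=+1; sign (−1)^0·+1^0·+1^1 = +1.
(a,b)_7: α=-1, u≡6; β=-1, v≡5 (mod 7); (6|7)=-1, (5|7)=-1; sign (−1)^1·-1^-1·-1^-1 = -1.
(a,b)_29: α=1, u≡11; β=1, v≡6 (mod 29); (11|29)=-1, (6|29)=+1; sign (−1)^0·-1^1·+1^1 = -1.
(a,b)_3: α=0, u≡1; β=7, v≡2 (mod 3); (1|3)=+1, (2|3)=-1; sign (−1)^0·+1^7·-1^0 = +1.
(a,b)_2: α=0, β=-8; u≡7, v≡5 (mod 8); ε(u)ε(v)=1·0, αω(v)=0·1, βω(u)=-8·0; sum ≡ 0  ⇒  +1.
Ram(-57020873, 124845) = {5, 7, 13, 17, 29, 41}; no ℚ_5-point on the conic.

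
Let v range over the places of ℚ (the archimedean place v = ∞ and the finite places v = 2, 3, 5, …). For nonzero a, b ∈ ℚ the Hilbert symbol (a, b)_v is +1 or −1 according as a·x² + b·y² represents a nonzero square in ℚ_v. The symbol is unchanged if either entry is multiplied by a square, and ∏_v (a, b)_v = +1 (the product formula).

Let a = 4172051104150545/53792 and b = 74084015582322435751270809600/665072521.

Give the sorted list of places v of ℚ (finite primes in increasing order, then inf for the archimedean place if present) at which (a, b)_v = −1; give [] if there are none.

(a, b) ≡ (13090, 874) mod (ℚ^×)²; places V = {2, 3, 5, 7, 11, 13, 17, 19, 23, 29, 37, 41, ∞}.
(a,b)_29: α=2, u≡10; β=2, v≡24 (mod 29); (10|29)=-1, (24|29)=+1; sign (−1)^0·-1^2·+1^2 = +1.
(a,b)_∞: sgn(13090)=+, sgn(874)=+, so +1.
(a,b)_23: α=2, u≡3; β=3, v≡5 (mod 23); (3|23)=+1, (5|23)=-1; sign (−1)^0·+1^3·-1^2 = +1.
(a,b)_11: α=1, u≡10; β=2, v≡5 (mod 11); (10|11)=-1, (5|11)=+1; sign (−1)^0·-1^2·+1^1 = +1.
(a,b)_3: α=4, u≡1; β=8, v≡1 (mod 3); (1|3)=+1, (1|3)=+1; sign (−1)^0·+1^8·+1^4 = +1.
(a,b)_7: α=3, u≡1; β=4, v≡6 (mod 7); (1|7)=+1, (6|7)=-1; sign (−1)^0·+1^4·-1^3 = -1.
(a,b)_2: α=-5, β=17; u≡1, v≡5 (mod 8); ε(u)ε(v)=0·0, αω(v)=-5·1, βω(u)=17·0; sum ≡ 1  ⇒  -1.
(a,b)_5: α=1, u≡2; β=2, v≡4 (mod 5); (2|5)=-1, (4|5)=+1; sign (−1)^0·-1^2·+1^1 = +1.
(a,b)_13: α=0, u≡4; β=2, v≡4 (mod 13); (4|13)=+1, (4|13)=+1; sign (−1)^0·+1^2·+1^0 = +1.
(a,b)_37: α=0, u≡14; β=-2, v≡17 (mod 37); (14|37)=-1, (17|37)=-1; sign (−1)^0·-1^-2·-1^0 = +1.
(a,b)_19: α=2, u≡14; β=3, v≡14 (mod 19); (14|19)=-1, (14|19)=-1; sign (−1)^0·-1^3·-1^2 = -1.
(a,b)_41: α=-2, u≡19; β=-2, v≡19 (mod 41); (19|41)=-1, (19|41)=-1; sign (−1)^0·-1^-2·-1^-2 = +1.
(a,b)_17: α=1, u≡14; β=-2, v≡7 (mod 17); (14|17)=-1, (7|17)=-1; sign (−1)^0·-1^-2·-1^1 = -1.
Ram(13090, 874) = {2, 7, 17, 19}; no ℚ_2-point on the conic.

[2, 7, 17, 19]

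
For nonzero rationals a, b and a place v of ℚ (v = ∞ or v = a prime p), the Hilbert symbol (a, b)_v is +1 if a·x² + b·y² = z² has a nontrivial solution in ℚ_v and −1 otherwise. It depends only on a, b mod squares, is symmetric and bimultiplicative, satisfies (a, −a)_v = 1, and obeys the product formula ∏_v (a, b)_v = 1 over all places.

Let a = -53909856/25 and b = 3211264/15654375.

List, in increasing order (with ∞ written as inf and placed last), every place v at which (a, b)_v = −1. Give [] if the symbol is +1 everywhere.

[17, 23]

Mod squares: a ≡ -3094, b ≡ 23. Check v ∈ {∞, 2, 3, 5, 7, 11, 13, 17, 23}.
v=17: a=17^1·(≡10), b=17^0·(≡10) mod 17; (10|17)=-1, (10|17)=-1; (−1)^{1·0·8}·(-1)^0·(-1)^1 = -1.
v=5: a=5^-2·(≡4), b=5^-4·(≡2) mod 5; (4|5)=+1, (2|5)=-1; (−1)^{-2·-4·2}·(+1)^-4·(-1)^-2 = +1.
v=11: a=11^2·(≡10), b=11^-2·(≡3) mod 11; (10|11)=-1, (3|11)=+1; (−1)^{2·-2·5}·(-1)^-2·(+1)^2 = +1.
v=3: a=3^2·(≡2), b=3^-2·(≡2) mod 3; (2|3)=-1, (2|3)=-1; (−1)^{2·-2·1}·(-1)^-2·(-1)^2 = +1.
v=23: a=23^0·(≡14), b=23^-1·(≡3) mod 23; (14|23)=-1, (3|23)=+1; (−1)^{0·-1·11}·(-1)^-1·(+1)^0 = -1.
v=∞: -3094 < 0 and 23 > 0  ⇒  (a,b)_∞ = +1.
v=2: v_2(a)=5, v_2(b)=16; units ≡ 5, 7 (mod 8); ε·ε+αω+βω = 0·1+5·0+16·1 ≡ 0  ⇒  (a,b)_2 = +1.
v=7: a=7^1·(≡5), b=7^2·(≡1) mod 7; (5|7)=-1, (1|7)=+1; (−1)^{1·2·3}·(-1)^2·(+1)^1 = +1.
v=13: a=13^1·(≡3), b=13^0·(≡12) mod 13; (3|13)=+1, (12|13)=+1; (−1)^{1·0·6}·(+1)^0·(+1)^1 = +1.
|Ram(-3094, 23)| = 2, even; anisotropic at {17, 23}.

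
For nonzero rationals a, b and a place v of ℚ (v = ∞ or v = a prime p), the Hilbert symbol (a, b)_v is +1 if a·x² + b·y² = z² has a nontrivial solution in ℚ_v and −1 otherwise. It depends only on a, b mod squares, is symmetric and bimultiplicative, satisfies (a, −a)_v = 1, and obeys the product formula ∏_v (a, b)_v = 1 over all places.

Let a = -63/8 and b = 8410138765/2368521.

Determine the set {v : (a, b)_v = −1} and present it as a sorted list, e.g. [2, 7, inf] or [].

(a, b) ≡ (-14, 85) mod (ℚ^×)²; places V = {2, 3, 5, 7, 17, 19, 29, ∞}.
(a,b)_29: α=0, u≡3; β=2, v≡2 (mod 29); (3|29)=-1, (2|29)=-1; sign (−1)^0·-1^2·-1^0 = +1.
(a,b)_7: α=1, u≡5; β=6, v≡1 (mod 7); (5|7)=-1, (1|7)=+1; sign (−1)^0·-1^6·+1^1 = +1.
(a,b)_5: α=0, u≡4; β=1, v≡3 (mod 5); (4|5)=+1, (3|5)=-1; sign (−1)^0·+1^1·-1^0 = +1.
(a,b)_17: α=0, u≡7; β=1, v≡12 (mod 17); (7|17)=-1, (12|17)=-1; sign (−1)^0·-1^1·-1^0 = -1.
(a,b)_∞: sgn(-14)=−, sgn(85)=+, so +1.
(a,b)_3: α=2, u≡1; β=-8, v≡1 (mod 3); (1|3)=+1, (1|3)=+1; sign (−1)^0·+1^-8·+1^2 = +1.
(a,b)_19: α=0, u≡4; β=-2, v≡17 (mod 19); (4|19)=+1, (17|19)=+1; sign (−1)^0·+1^-2·+1^0 = +1.
(a,b)_2: α=-3, β=0; u≡1, v≡5 (mod 8); ε(u)ε(v)=0·0, αω(v)=-3·1, βω(u)=0·0; sum ≡ 1  ⇒  -1.
Ram(-14, 85) = {2, 17}; no ℚ_2-point on the conic.

[2, 17]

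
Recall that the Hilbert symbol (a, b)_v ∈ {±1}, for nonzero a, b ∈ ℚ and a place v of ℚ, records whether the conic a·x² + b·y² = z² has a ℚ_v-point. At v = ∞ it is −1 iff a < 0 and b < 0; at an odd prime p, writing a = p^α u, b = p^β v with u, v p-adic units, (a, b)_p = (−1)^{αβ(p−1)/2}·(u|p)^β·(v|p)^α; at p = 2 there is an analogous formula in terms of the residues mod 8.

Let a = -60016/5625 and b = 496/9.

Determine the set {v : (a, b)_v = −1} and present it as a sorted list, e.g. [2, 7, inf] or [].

(a, b) ≡ (-31, 31) mod (ℚ^×)²; places V = {2, 3, 5, 11, 31, ∞}.
(a,b)_31: α=1, u≡30; β=1, v≡19 (mod 31); (30|31)=-1, (19|31)=+1; sign (−1)^1·-1^1·+1^1 = +1.
(a,b)_3: α=-2, u≡2; β=-2, v≡1 (mod 3); (2|3)=-1, (1|3)=+1; sign (−1)^0·-1^-2·+1^-2 = +1.
(a,b)_2: α=4, β=4; u≡1, v≡7 (mod 8); ε(u)ε(v)=0·1, αω(v)=4·0, βω(u)=4·0; sum ≡ 0  ⇒  +1.
(a,b)_11: α=2, u≡8; β=0, v≡5 (mod 11); (8|11)=-1, (5|11)=+1; sign (−1)^0·-1^0·+1^2 = +1.
(a,b)_∞: sgn(-31)=−, sgn(31)=+, so +1.
(a,b)_5: α=-4, u≡1; β=0, v≡4 (mod 5); (1|5)=+1, (4|5)=+1; sign (−1)^0·+1^0·+1^-4 = +1.
Every local symbol is +1, so the conic -31·x² + 31·y² = z² has ℚ_v-points for all v and hence a ℚ-point; (a, b / ℚ) ≅ M_2(ℚ).

[]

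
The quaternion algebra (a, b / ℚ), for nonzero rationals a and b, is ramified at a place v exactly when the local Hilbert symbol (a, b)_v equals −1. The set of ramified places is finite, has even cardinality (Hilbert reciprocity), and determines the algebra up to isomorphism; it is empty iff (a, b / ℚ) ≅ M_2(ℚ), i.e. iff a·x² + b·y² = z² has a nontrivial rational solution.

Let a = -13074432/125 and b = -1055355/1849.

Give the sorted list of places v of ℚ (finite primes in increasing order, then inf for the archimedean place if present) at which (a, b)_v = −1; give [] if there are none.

Mod squares: a ≡ -3990, b ≡ -1995. Check v ∈ {∞, 2, 3, 5, 7, 19, 23, 43}.
v=43: a=43^0·(≡6), b=43^-2·(≡37) mod 43; (6|43)=+1, (37|43)=-1; (−1)^{0·-2·21}·(+1)^-2·(-1)^0 = +1.
v=7: a=7^1·(≡1), b=7^1·(≡1) mod 7; (1|7)=+1, (1|7)=+1; (−1)^{1·1·3}·(+1)^1·(+1)^1 = -1.
v=19: a=19^1·(≡3), b=19^1·(≡5) mod 19; (3|19)=-1, (5|19)=+1; (−1)^{1·1·9}·(-1)^1·(+1)^1 = +1.
v=∞: -3990 < 0 and -1995 < 0  ⇒  (a,b)_∞ = -1.
v=3: a=3^1·(≡2), b=3^1·(≡1) mod 3; (2|3)=-1, (1|3)=+1; (−1)^{1·1·1}·(-1)^1·(+1)^1 = +1.
v=23: a=23^0·(≡1), b=23^2·(≡16) mod 23; (1|23)=+1, (16|23)=+1; (−1)^{0·2·11}·(+1)^2·(+1)^0 = +1.
v=5: a=5^-3·(≡3), b=5^1·(≡1) mod 5; (3|5)=-1, (1|5)=+1; (−1)^{-3·1·2}·(-1)^1·(+1)^-3 = -1.
v=2: v_2(a)=15, v_2(b)=0; units ≡ 5, 5 (mod 8); ε·ε+αω+βω = 0·0+15·1+0·1 ≡ 1  ⇒  (a,b)_2 = -1.
(-3990, -1995 / ℚ) ramifies at {2, 5, 7, ∞}: a division algebra.

[2, 5, 7, inf]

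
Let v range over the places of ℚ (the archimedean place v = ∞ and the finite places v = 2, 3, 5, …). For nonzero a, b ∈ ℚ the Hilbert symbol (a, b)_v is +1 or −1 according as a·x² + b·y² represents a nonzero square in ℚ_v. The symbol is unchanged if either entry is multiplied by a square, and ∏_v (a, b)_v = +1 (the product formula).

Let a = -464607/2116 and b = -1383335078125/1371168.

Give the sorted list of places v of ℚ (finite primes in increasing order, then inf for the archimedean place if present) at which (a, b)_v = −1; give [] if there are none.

[5, 11, 13, inf]

Mod squares: a ≡ -143, b ≡ -10010. Check v ∈ {∞, 2, 3, 5, 7, 11, 13, 19, 23}.
v=2: v_2(a)=-2, v_2(b)=-5; units ≡ 1, 3 (mod 8); ε·ε+αω+βω = 0·1+-2·1+-5·0 ≡ 0  ⇒  (a,b)_2 = +1.
v=∞: -143 < 0 and -10010 < 0  ⇒  (a,b)_∞ = -1.
v=7: a=7^0·(≡2), b=7^3·(≡3) mod 7; (2|7)=+1, (3|7)=-1; (−1)^{0·3·3}·(+1)^3·(-1)^0 = +1.
v=19: a=19^2·(≡17), b=19^2·(≡13) mod 19; (17|19)=+1, (13|19)=-1; (−1)^{2·2·9}·(+1)^2·(-1)^2 = +1.
v=13: a=13^1·(≡5), b=13^1·(≡12) mod 13; (5|13)=-1, (12|13)=+1; (−1)^{1·1·6}·(-1)^1·(+1)^1 = -1.
v=3: a=3^2·(≡1), b=3^-4·(≡1) mod 3; (1|3)=+1, (1|3)=+1; (−1)^{2·-4·1}·(+1)^-4·(+1)^2 = +1.
v=23: a=23^-2·(≡4), b=23^-2·(≡9) mod 23; (4|23)=+1, (9|23)=+1; (−1)^{-2·-2·11}·(+1)^-2·(+1)^-2 = +1.
v=5: a=5^0·(≡3), b=5^7·(≡2) mod 5; (3|5)=-1, (2|5)=-1; (−1)^{0·7·2}·(-1)^7·(-1)^0 = -1.
v=11: a=11^1·(≡9), b=11^1·(≡5) mod 11; (9|11)=+1, (5|11)=+1; (−1)^{1·1·5}·(+1)^1·(+1)^1 = -1.
(-143, -10010 / ℚ) ramifies at {5, 11, 13, ∞}: a division algebra.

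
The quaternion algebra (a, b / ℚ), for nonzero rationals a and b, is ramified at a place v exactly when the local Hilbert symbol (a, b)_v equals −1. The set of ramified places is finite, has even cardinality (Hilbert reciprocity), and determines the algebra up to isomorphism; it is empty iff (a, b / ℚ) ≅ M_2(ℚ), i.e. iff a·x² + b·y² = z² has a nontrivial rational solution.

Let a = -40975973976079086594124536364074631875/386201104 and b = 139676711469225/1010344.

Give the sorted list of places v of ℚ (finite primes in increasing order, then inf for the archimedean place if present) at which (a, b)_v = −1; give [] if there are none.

[2, 3]

(a, b) ≡ (-14535931, 123304794) mod (ℚ^×)²; places V = {2, 3, 5, 7, 17, 19, 23, 29, 31, 37, 41, ∞}.
(a,b)_5: α=4, u≡1; β=2, v≡1 (mod 5); (1|5)=+1, (1|5)=+1; sign (−1)^0·+1^2·+1^4 = +1.
(a,b)_23: α=1, u≡11; β=-1, v≡12 (mod 23); (11|23)=-1, (12|23)=+1; sign (−1)^1·-1^-1·+1^1 = +1.
(a,b)_37: α=3, u≡11; β=1, v≡7 (mod 37); (11|37)=+1, (7|37)=+1; sign (−1)^0·+1^1·+1^3 = +1.
(a,b)_29: α=5, u≡3; β=2, v≡7 (mod 29); (3|29)=-1, (7|29)=+1; sign (−1)^0·-1^2·+1^5 = +1.
(a,b)_2: α=-4, β=-3; u≡5, v≡5 (mod 8); ε(u)ε(v)=0·0, αω(v)=-4·1, βω(u)=-3·1; sum ≡ 1  ⇒  -1.
(a,b)_∞: sgn(-14535931)=−, sgn(123304794)=+, so +1.
(a,b)_31: α=9, u≡18; β=3, v≡17 (mod 31); (18|31)=+1, (17|31)=-1; sign (−1)^1·+1^3·-1^9 = +1.
(a,b)_7: α=0, u≡3; β=2, v≡4 (mod 7); (3|7)=-1, (4|7)=+1; sign (−1)^0·-1^2·+1^0 = +1.
(a,b)_19: α=3, u≡16; β=-1, v≡14 (mod 19); (16|19)=+1, (14|19)=-1; sign (−1)^1·+1^-1·-1^3 = +1.
(a,b)_3: α=2, u≡2; β=1, v≡2 (mod 3); (2|3)=-1, (2|3)=-1; sign (−1)^0·-1^1·-1^2 = -1.
(a,b)_41: α=2, u≡36; β=1, v≡8 (mod 41); (36|41)=+1, (8|41)=+1; sign (−1)^0·+1^1·+1^2 = +1.
(a,b)_17: α=-6, u≡8; β=-2, v≡7 (mod 17); (8|17)=+1, (7|17)=-1; sign (−1)^0·+1^-2·-1^-6 = +1.
(-14535931, 123304794 / ℚ) ramifies at {2, 3}: a division algebra.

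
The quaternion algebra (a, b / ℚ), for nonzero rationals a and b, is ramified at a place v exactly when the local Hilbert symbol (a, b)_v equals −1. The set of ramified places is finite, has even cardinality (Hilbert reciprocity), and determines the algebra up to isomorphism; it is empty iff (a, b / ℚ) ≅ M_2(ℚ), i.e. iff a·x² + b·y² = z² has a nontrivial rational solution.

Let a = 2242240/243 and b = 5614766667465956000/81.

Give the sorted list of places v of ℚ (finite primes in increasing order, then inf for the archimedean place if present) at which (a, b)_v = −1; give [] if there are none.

[3, 5, 7, 11]

Mod squares: a ≡ 2145, b ≡ 10010. Check v ∈ {∞, 2, 3, 5, 7, 11, 13}.
v=∞: 2145 > 0 and 10010 > 0  ⇒  (a,b)_∞ = +1.
v=13: a=13^1·(≡1), b=13^7·(≡9) mod 13; (1|13)=+1, (9|13)=+1; (−1)^{1·7·6}·(+1)^7·(+1)^1 = +1.
v=11: a=11^1·(≡10), b=11^3·(≡7) mod 11; (10|11)=-1, (7|11)=-1; (−1)^{1·3·5}·(-1)^3·(-1)^1 = -1.
v=2: v_2(a)=6, v_2(b)=5; units ≡ 1, 5 (mod 8); ε·ε+αω+βω = 0·0+6·1+5·0 ≡ 0  ⇒  (a,b)_2 = +1.
v=5: a=5^1·(≡1), b=5^3·(≡3) mod 5; (1|5)=+1, (3|5)=-1; (−1)^{1·3·2}·(+1)^3·(-1)^1 = -1.
v=7: a=7^2·(≡3), b=7^5·(≡1) mod 7; (3|7)=-1, (1|7)=+1; (−1)^{2·5·3}·(-1)^5·(+1)^2 = -1.
v=3: a=3^-5·(≡1), b=3^-4·(≡2) mod 3; (1|3)=+1, (2|3)=-1; (−1)^{-5·-4·1}·(+1)^-4·(-1)^-5 = -1.
(2145, 10010 / ℚ) ramifies at {3, 5, 7, 11}: a division algebra.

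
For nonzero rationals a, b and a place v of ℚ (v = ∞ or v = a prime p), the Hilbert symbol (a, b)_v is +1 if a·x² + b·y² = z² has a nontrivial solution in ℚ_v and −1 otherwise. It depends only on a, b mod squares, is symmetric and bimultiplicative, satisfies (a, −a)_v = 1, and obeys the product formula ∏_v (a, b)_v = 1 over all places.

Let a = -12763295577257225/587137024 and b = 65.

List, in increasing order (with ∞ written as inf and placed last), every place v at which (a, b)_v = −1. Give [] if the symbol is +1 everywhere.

[11, 13, 31, 41]

Mod squares: a ≡ -8542391, b ≡ 65. Check v ∈ {∞, 2, 5, 7, 11, 13, 17, 31, 41, 43, 47}.
v=31: a=31^-1·(≡11), b=31^0·(≡3) mod 31; (11|31)=-1, (3|31)=-1; (−1)^{-1·0·15}·(-1)^0·(-1)^-1 = -1.
v=∞: -8542391 < 0 and 65 > 0  ⇒  (a,b)_∞ = +1.
v=2: v_2(a)=-16, v_2(b)=0; units ≡ 1, 1 (mod 8); ε·ε+αω+βω = 0·0+-16·0+0·0 ≡ 0  ⇒  (a,b)_2 = +1.
v=47: a=47^1·(≡19), b=47^0·(≡18) mod 47; (19|47)=-1, (18|47)=+1; (−1)^{1·0·23}·(-1)^0·(+1)^1 = +1.
v=41: a=41^1·(≡12), b=41^0·(≡24) mod 41; (12|41)=-1, (24|41)=-1; (−1)^{1·0·20}·(-1)^0·(-1)^1 = -1.
v=17: a=17^-2·(≡10), b=17^0·(≡14) mod 17; (10|17)=-1, (14|17)=-1; (−1)^{-2·0·8}·(-1)^0·(-1)^-2 = +1.
v=13: a=13^3·(≡10), b=13^1·(≡5) mod 13; (10|13)=+1, (5|13)=-1; (−1)^{3·1·6}·(+1)^1·(-1)^3 = -1.
v=7: a=7^2·(≡3), b=7^0·(≡2) mod 7; (3|7)=-1, (2|7)=+1; (−1)^{2·0·3}·(-1)^0·(+1)^2 = +1.
v=11: a=11^3·(≡2), b=11^0·(≡10) mod 11; (2|11)=-1, (10|11)=-1; (−1)^{3·0·5}·(-1)^0·(-1)^3 = -1.
v=5: a=5^2·(≡4), b=5^1·(≡3) mod 5; (4|5)=+1, (3|5)=-1; (−1)^{2·1·2}·(+1)^1·(-1)^2 = +1.
v=43: a=43^2·(≡12), b=43^0·(≡22) mod 43; (12|43)=-1, (22|43)=-1; (−1)^{2·0·21}·(-1)^0·(-1)^2 = +1.
|Ram(-8542391, 65)| = 4, even; anisotropic at {11, 13, 31, 41}.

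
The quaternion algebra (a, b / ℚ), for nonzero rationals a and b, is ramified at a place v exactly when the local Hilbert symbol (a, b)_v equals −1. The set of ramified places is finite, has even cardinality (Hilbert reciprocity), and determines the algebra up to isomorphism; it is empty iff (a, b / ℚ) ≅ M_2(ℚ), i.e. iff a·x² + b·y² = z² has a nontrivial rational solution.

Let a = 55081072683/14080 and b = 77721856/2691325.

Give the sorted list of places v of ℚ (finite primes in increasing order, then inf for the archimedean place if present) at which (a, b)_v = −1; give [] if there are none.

(a, b) ≡ (85085, 13) mod (ℚ^×)²; places V = {2, 3, 5, 7, 11, 13, 17, 19, 29, ∞}.
(a,b)_7: α=1, u≡5; β=-2, v≡3 (mod 7); (5|7)=-1, (3|7)=-1; sign (−1)^0·-1^-2·-1^1 = -1.
(a,b)_3: α=6, u≡2; β=0, v≡1 (mod 3); (2|3)=-1, (1|3)=+1; sign (−1)^0·-1^0·+1^6 = +1.
(a,b)_11: α=-1, u≡8; β=0, v≡8 (mod 11); (8|11)=-1, (8|11)=-1; sign (−1)^0·-1^0·-1^-1 = -1.
(a,b)_5: α=-1, u≡3; β=-2, v≡2 (mod 5); (3|5)=-1, (2|5)=-1; sign (−1)^0·-1^-2·-1^-1 = -1.
(a,b)_17: α=3, u≡3; β=0, v≡8 (mod 17); (3|17)=-1, (8|17)=+1; sign (−1)^0·-1^0·+1^3 = +1.
(a,b)_∞: sgn(85085)=+, sgn(13)=+, so +1.
(a,b)_19: α=0, u≡8; β=2, v≡2 (mod 19); (8|19)=-1, (2|19)=-1; sign (−1)^0·-1^2·-1^0 = +1.
(a,b)_29: α=0, u≡23; β=2, v≡25 (mod 29); (23|29)=+1, (25|29)=+1; sign (−1)^0·+1^2·+1^0 = +1.
(a,b)_13: α=3, u≡6; β=-3, v≡10 (mod 13); (6|13)=-1, (10|13)=+1; sign (−1)^0·-1^-3·+1^3 = -1.
(a,b)_2: α=-8, β=8; u≡5, v≡5 (mod 8); ε(u)ε(v)=0·0, αω(v)=-8·1, βω(u)=8·1; sum ≡ 0  ⇒  +1.
(85085, 13 / ℚ) ramifies at {5, 7, 11, 13}: a division algebra.

[5, 7, 11, 13]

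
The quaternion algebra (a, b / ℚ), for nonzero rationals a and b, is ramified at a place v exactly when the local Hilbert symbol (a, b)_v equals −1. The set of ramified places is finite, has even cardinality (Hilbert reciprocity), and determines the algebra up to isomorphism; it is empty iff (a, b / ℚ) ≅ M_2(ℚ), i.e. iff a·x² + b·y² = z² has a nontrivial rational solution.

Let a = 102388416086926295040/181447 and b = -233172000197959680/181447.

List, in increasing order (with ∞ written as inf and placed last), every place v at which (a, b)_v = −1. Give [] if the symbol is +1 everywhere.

[2, 5, 13, 19]

(a, b) ≡ (51870, -210) mod (ℚ^×)²; places V = {2, 3, 5, 7, 11, 13, 19, 23, ∞}.
(a,b)_11: α=2, u≡5; β=2, v≡7 (mod 11); (5|11)=+1, (7|11)=-1; sign (−1)^0·+1^2·-1^2 = +1.
(a,b)_3: α=1, u≡1; β=3, v≡2 (mod 3); (1|3)=+1, (2|3)=-1; sign (−1)^1·+1^3·-1^1 = +1.
(a,b)_2: α=17, β=13; u≡7, v≡7 (mod 8); ε(u)ε(v)=1·1, αω(v)=17·0, βω(u)=13·0; sum ≡ 1  ⇒  -1.
(a,b)_19: α=3, u≡15; β=2, v≡2 (mod 19); (15|19)=-1, (2|19)=-1; sign (−1)^0·-1^2·-1^3 = -1.
(a,b)_7: α=-3, u≡2; β=-3, v≡6 (mod 7); (2|7)=+1, (6|7)=-1; sign (−1)^1·+1^-3·-1^-3 = +1.
(a,b)_5: α=1, u≡4; β=1, v≡2 (mod 5); (4|5)=+1, (2|5)=-1; sign (−1)^0·+1^1·-1^1 = -1.
(a,b)_∞: sgn(51870)=+, sgn(-210)=−, so +1.
(a,b)_13: α=7, u≡12; β=6, v≡7 (mod 13); (12|13)=+1, (7|13)=-1; sign (−1)^0·+1^6·-1^7 = -1.
(a,b)_23: α=-2, u≡5; β=-2, v≡17 (mod 23); (5|23)=-1, (17|23)=-1; sign (−1)^0·-1^-2·-1^-2 = +1.
Ram(51870, -210) = {2, 5, 13, 19}; no ℚ_2-point on the conic.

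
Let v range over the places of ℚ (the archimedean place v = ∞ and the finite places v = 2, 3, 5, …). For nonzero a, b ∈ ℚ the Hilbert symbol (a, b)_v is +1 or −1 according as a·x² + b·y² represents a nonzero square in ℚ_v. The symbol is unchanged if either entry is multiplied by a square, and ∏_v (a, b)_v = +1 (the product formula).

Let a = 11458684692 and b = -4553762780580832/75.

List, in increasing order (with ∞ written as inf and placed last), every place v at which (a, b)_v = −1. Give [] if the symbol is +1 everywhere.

[2, 7, 17, 19]

(a, b) ≡ (133, -25194) mod (ℚ^×)²; places V = {2, 3, 5, 7, 13, 17, 19, ∞}.
(a,b)_19: α=1, u≡16; β=1, v≡16 (mod 19); (16|19)=+1, (16|19)=+1; sign (−1)^1·+1^1·+1^1 = -1.
(a,b)_3: α=2, u≡1; β=-1, v≡2 (mod 3); (1|3)=+1, (2|3)=-1; sign (−1)^0·+1^-1·-1^2 = +1.
(a,b)_2: α=2, β=5; u≡5, v≡3 (mod 8); ε(u)ε(v)=0·1, αω(v)=2·1, βω(u)=5·1; sum ≡ 1  ⇒  -1.
(a,b)_13: α=2, u≡3; β=3, v≡1 (mod 13); (3|13)=+1, (1|13)=+1; sign (−1)^0·+1^3·+1^2 = +1.
(a,b)_17: α=2, u≡5; β=5, v≡14 (mod 17); (5|17)=-1, (14|17)=-1; sign (−1)^0·-1^5·-1^2 = -1.
(a,b)_7: α=3, u≡3; β=4, v≡6 (mod 7); (3|7)=-1, (6|7)=-1; sign (−1)^0·-1^4·-1^3 = -1.
(a,b)_∞: sgn(133)=+, sgn(-25194)=−, so +1.
(a,b)_5: α=0, u≡2; β=-2, v≡1 (mod 5); (2|5)=-1, (1|5)=+1; sign (−1)^0·-1^-2·+1^0 = +1.
|Ram(133, -25194)| = 4, even; anisotropic at {2, 7, 17, 19}.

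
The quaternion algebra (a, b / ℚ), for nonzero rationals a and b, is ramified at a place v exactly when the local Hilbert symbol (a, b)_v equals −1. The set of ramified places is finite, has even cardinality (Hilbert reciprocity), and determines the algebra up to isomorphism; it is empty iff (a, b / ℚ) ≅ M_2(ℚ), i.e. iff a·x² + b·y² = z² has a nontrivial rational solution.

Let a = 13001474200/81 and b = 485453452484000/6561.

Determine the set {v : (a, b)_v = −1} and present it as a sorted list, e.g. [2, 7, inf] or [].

[5, 11]

(a, b) ≡ (22, 10010) mod (ℚ^×)²; places V = {2, 3, 5, 7, 11, 13, 17, ∞}.
(a,b)_3: α=-4, u≡1; β=-8, v≡2 (mod 3); (1|3)=+1, (2|3)=-1; sign (−1)^0·+1^-8·-1^-4 = +1.
(a,b)_5: α=2, u≡3; β=3, v≡2 (mod 5); (3|5)=-1, (2|5)=-1; sign (−1)^0·-1^3·-1^2 = -1.
(a,b)_2: α=3, β=5; u≡3, v≡5 (mod 8); ε(u)ε(v)=1·0, αω(v)=3·1, βω(u)=5·1; sum ≡ 0  ⇒  +1.
(a,b)_∞: sgn(22)=+, sgn(10010)=+, so +1.
(a,b)_13: α=2, u≡12; β=3, v≡9 (mod 13); (12|13)=+1, (9|13)=+1; sign (−1)^0·+1^3·+1^2 = +1.
(a,b)_17: α=2, u≡12; β=0, v≡12 (mod 17); (12|17)=-1, (12|17)=-1; sign (−1)^0·-1^0·-1^2 = +1.
(a,b)_11: α=3, u≡6; β=5, v≡7 (mod 11); (6|11)=-1, (7|11)=-1; sign (−1)^1·-1^5·-1^3 = -1.
(a,b)_7: α=0, u≡2; β=3, v≡4 (mod 7); (2|7)=+1, (4|7)=+1; sign (−1)^0·+1^3·+1^0 = +1.
|Ram(22, 10010)| = 2, even; anisotropic at {5, 11}.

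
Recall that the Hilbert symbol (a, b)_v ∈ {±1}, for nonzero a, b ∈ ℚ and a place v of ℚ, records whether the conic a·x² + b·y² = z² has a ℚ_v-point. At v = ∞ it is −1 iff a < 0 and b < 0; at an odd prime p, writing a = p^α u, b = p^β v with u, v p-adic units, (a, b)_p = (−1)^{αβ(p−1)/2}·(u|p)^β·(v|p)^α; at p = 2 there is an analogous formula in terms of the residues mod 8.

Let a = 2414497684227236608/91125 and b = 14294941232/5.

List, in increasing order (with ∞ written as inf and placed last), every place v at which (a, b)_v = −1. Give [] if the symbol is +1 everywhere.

(a, b) ≡ (20735, 5311735) mod (ℚ^×)²; places V = {2, 3, 5, 7, 11, 13, 17, 19, 23, 29, ∞}.
(a,b)_29: α=3, u≡10; β=2, v≡26 (mod 29); (10|29)=-1, (26|29)=-1; sign (−1)^0·-1^2·-1^3 = -1.
(a,b)_11: α=1, u≡3; β=1, v≡7 (mod 11); (3|11)=+1, (7|11)=-1; sign (−1)^1·+1^1·-1^1 = +1.
(a,b)_2: α=8, β=4; u≡7, v≡7 (mod 8); ε(u)ε(v)=1·1, αω(v)=8·0, βω(u)=4·0; sum ≡ 1  ⇒  -1.
(a,b)_19: α=2, u≡16; β=1, v≡12 (mod 19); (16|19)=+1, (12|19)=-1; sign (−1)^0·+1^1·-1^2 = +1.
(a,b)_5: α=-3, u≡2; β=-1, v≡2 (mod 5); (2|5)=-1, (2|5)=-1; sign (−1)^0·-1^-1·-1^-3 = +1.
(a,b)_23: α=2, u≡9; β=1, v≡1 (mod 23); (9|23)=+1, (1|23)=+1; sign (−1)^0·+1^1·+1^2 = +1.
(a,b)_17: α=2, u≡12; β=1, v≡5 (mod 17); (12|17)=-1, (5|17)=-1; sign (−1)^0·-1^1·-1^2 = -1.
(a,b)_7: α=2, u≡1; β=0, v≡1 (mod 7); (1|7)=+1, (1|7)=+1; sign (−1)^0·+1^0·+1^2 = +1.
(a,b)_∞: sgn(20735)=+, sgn(5311735)=+, so +1.
(a,b)_3: α=-6, u≡2; β=0, v≡1 (mod 3); (2|3)=-1, (1|3)=+1; sign (−1)^0·-1^0·+1^-6 = +1.
(a,b)_13: α=1, u≡9; β=1, v≡8 (mod 13); (9|13)=+1, (8|13)=-1; sign (−1)^0·+1^1·-1^1 = -1.
(20735, 5311735 / ℚ) ramifies at {2, 13, 17, 29}: a division algebra.

[2, 13, 17, 29]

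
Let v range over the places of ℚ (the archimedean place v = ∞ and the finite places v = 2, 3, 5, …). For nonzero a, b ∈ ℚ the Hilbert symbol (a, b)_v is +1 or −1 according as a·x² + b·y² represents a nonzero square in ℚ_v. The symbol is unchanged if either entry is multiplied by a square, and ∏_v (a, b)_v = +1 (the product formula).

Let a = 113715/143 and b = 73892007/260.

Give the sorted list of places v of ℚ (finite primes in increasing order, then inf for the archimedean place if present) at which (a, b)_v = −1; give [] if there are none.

[7, 13]

Mod squares: a ≡ 5005, b ≡ 455. Check v ∈ {∞, 2, 3, 5, 7, 11, 13, 19}.
v=13: a=13^-1·(≡11), b=13^-1·(≡1) mod 13; (11|13)=-1, (1|13)=+1; (−1)^{-1·-1·6}·(-1)^-1·(+1)^-1 = -1.
v=19: a=19^2·(≡3), b=19^4·(≡10) mod 19; (3|19)=-1, (10|19)=-1; (−1)^{2·4·9}·(-1)^4·(-1)^2 = +1.
v=3: a=3^2·(≡1), b=3^4·(≡2) mod 3; (1|3)=+1, (2|3)=-1; (−1)^{2·4·1}·(+1)^4·(-1)^2 = +1.
v=∞: 5005 > 0 and 455 > 0  ⇒  (a,b)_∞ = +1.
v=5: a=5^1·(≡1), b=5^-1·(≡1) mod 5; (1|5)=+1, (1|5)=+1; (−1)^{1·-1·2}·(+1)^-1·(+1)^1 = +1.
v=11: a=11^-1·(≡4), b=11^0·(≡5) mod 11; (4|11)=+1, (5|11)=+1; (−1)^{-1·0·5}·(+1)^0·(+1)^-1 = +1.
v=7: a=7^1·(≡4), b=7^1·(≡1) mod 7; (4|7)=+1, (1|7)=+1; (−1)^{1·1·3}·(+1)^1·(+1)^1 = -1.
v=2: v_2(a)=0, v_2(b)=-2; units ≡ 5, 7 (mod 8); ε·ε+αω+βω = 0·1+0·0+-2·1 ≡ 0  ⇒  (a,b)_2 = +1.
(5005, 455 / ℚ) ramifies at {7, 13}: a division algebra.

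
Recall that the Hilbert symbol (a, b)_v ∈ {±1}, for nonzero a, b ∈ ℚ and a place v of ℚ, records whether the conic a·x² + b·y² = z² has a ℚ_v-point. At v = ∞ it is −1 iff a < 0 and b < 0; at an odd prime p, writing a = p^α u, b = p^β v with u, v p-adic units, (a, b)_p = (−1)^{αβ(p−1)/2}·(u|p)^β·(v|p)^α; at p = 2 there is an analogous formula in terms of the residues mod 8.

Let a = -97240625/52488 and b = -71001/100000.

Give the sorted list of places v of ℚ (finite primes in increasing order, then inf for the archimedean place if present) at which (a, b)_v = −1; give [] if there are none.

[5, 23, 37, inf]

(a, b) ≡ (-370, -1610) mod (ℚ^×)²; places V = {2, 3, 5, 7, 23, 29, 37, ∞}.
(a,b)_7: α=0, u≡4; β=3, v≡2 (mod 7); (4|7)=+1, (2|7)=+1; sign (−1)^0·+1^3·+1^0 = +1.
(a,b)_∞: sgn(-370)=−, sgn(-1610)=−, so -1.
(a,b)_3: α=-8, u≡2; β=2, v≡1 (mod 3); (2|3)=-1, (1|3)=+1; sign (−1)^0·-1^2·+1^-8 = +1.
(a,b)_2: α=-3, β=-5; u≡7, v≡3 (mod 8); ε(u)ε(v)=1·1, αω(v)=-3·1, βω(u)=-5·0; sum ≡ 0  ⇒  +1.
(a,b)_37: α=1, u≡1; β=0, v≡20 (mod 37); (1|37)=+1, (20|37)=-1; sign (−1)^0·+1^0·-1^1 = -1.
(a,b)_29: α=2, u≡1; β=0, v≡17 (mod 29); (1|29)=+1, (17|29)=-1; sign (−1)^0·+1^0·-1^2 = +1.
(a,b)_23: α=0, u≡20; β=1, v≡7 (mod 23); (20|23)=-1, (7|23)=-1; sign (−1)^0·-1^1·-1^0 = -1.
(a,b)_5: α=5, u≡1; β=-5, v≡2 (mod 5); (1|5)=+1, (2|5)=-1; sign (−1)^0·+1^-5·-1^5 = -1.
|Ram(-370, -1610)| = 4, even; anisotropic at {5, 23, 37, ∞}.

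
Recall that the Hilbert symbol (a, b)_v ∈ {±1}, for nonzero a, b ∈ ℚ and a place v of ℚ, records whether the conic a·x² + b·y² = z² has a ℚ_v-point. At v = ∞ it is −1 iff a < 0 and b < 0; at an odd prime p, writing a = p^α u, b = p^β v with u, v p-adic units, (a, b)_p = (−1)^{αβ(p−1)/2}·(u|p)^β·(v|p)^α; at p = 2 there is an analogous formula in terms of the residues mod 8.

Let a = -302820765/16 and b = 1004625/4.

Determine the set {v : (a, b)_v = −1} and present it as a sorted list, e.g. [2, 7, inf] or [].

(a, b) ≡ (-137085, 4465) mod (ℚ^×)²; places V = {2, 3, 5, 13, 19, 37, 47, ∞}.
(a,b)_∞: sgn(-137085)=−, sgn(4465)=+, so +1.
(a,b)_3: α=1, u≡1; β=2, v≡1 (mod 3); (1|3)=+1, (1|3)=+1; sign (−1)^0·+1^2·+1^1 = +1.
(a,b)_5: α=1, u≡2; β=3, v≡3 (mod 5); (2|5)=-1, (3|5)=-1; sign (−1)^0·-1^3·-1^1 = +1.
(a,b)_47: α=2, u≡42; β=1, v≡21 (mod 47); (42|47)=+1, (21|47)=+1; sign (−1)^0·+1^1·+1^2 = +1.
(a,b)_19: α=1, u≡17; β=1, v≡9 (mod 19); (17|19)=+1, (9|19)=+1; sign (−1)^1·+1^1·+1^1 = -1.
(a,b)_37: α=1, u≡15; β=0, v≡28 (mod 37); (15|37)=-1, (28|37)=+1; sign (−1)^0·-1^0·+1^1 = +1.
(a,b)_2: α=-4, β=-2; u≡3, v≡1 (mod 8); ε(u)ε(v)=1·0, αω(v)=-4·0, βω(u)=-2·1; sum ≡ 0  ⇒  +1.
(a,b)_13: α=1, u≡5; β=0, v≡6 (mod 13); (5|13)=-1, (6|13)=-1; sign (−1)^0·-1^0·-1^1 = -1.
(-137085, 4465 / ℚ) ramifies at {13, 19}: a division algebra.

[13, 19]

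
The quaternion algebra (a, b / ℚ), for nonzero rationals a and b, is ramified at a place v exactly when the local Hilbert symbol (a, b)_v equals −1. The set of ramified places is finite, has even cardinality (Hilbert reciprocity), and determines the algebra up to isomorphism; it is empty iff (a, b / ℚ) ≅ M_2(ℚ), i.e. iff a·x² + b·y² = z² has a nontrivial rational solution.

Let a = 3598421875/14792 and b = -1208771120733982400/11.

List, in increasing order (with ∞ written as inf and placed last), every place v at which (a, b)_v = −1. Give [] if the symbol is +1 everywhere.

Mod squares: a ≡ 460598, b ≡ -33649. Check v ∈ {∞, 2, 5, 7, 11, 17, 19, 23, 31, 41, 43}.
v=7: a=7^0·(≡6), b=7^1·(≡1) mod 7; (6|7)=-1, (1|7)=+1; (−1)^{0·1·3}·(-1)^1·(+1)^0 = -1.
v=2: v_2(a)=-3, v_2(b)=6; units ≡ 3, 7 (mod 8); ε·ε+αω+βω = 1·1+-3·0+6·1 ≡ 1  ⇒  (a,b)_2 = -1.
v=19: a=19^1·(≡5), b=19^1·(≡12) mod 19; (5|19)=+1, (12|19)=-1; (−1)^{1·1·9}·(+1)^1·(-1)^1 = +1.
v=17: a=17^1·(≡15), b=17^2·(≡12) mod 17; (15|17)=+1, (12|17)=-1; (−1)^{1·2·8}·(+1)^2·(-1)^1 = -1.
v=∞: 460598 > 0 and -33649 < 0  ⇒  (a,b)_∞ = +1.
v=43: a=43^-2·(≡25), b=43^0·(≡29) mod 43; (25|43)=+1, (29|43)=-1; (−1)^{-2·0·21}·(+1)^0·(-1)^-2 = +1.
v=41: a=41^0·(≡31), b=41^2·(≡3) mod 41; (31|41)=+1, (3|41)=-1; (−1)^{0·2·20}·(+1)^2·(-1)^0 = +1.
v=23: a=23^1·(≡6), b=23^3·(≡18) mod 23; (6|23)=+1, (18|23)=+1; (−1)^{1·3·11}·(+1)^3·(+1)^1 = -1.
v=5: a=5^6·(≡2), b=5^2·(≡4) mod 5; (2|5)=-1, (4|5)=+1; (−1)^{6·2·2}·(-1)^2·(+1)^6 = +1.
v=31: a=31^1·(≡4), b=31^2·(≡3) mod 31; (4|31)=+1, (3|31)=-1; (−1)^{1·2·15}·(+1)^2·(-1)^1 = -1.
v=11: a=11^0·(≡6), b=11^-1·(≡10) mod 11; (6|11)=-1, (10|11)=-1; (−1)^{0·-1·5}·(-1)^-1·(-1)^0 = -1.
Ram(460598, -33649) = {2, 7, 11, 17, 23, 31}; no ℚ_2-point on the conic.

[2, 7, 11, 17, 23, 31]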